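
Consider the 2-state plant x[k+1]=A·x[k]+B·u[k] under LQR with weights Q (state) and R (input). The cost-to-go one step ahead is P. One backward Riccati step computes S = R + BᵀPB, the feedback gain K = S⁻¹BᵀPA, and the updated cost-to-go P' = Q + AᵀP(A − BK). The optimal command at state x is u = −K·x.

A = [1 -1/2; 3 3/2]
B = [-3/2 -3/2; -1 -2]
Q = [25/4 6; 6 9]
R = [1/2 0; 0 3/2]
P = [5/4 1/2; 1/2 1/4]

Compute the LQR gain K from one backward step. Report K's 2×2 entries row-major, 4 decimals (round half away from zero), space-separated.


BᵀP = [-2.3750 -1.0000; -2.8750 -1.2500]
S = R + BᵀPB = [1/2 0; 0 3/2] + [4.5625 5.5625; 5.5625 6.8125] = [5.0625 5.5625; 5.5625 8.3125]
BᵀPA = [-5.3750 -0.3125; -6.6250 -0.4375]
K = S⁻¹·BᵀPA = [-0.7027 -0.0147; -0.3268 -0.0428]
A−BK = [-0.5442 -0.5863; 1.6438 1.3997]
AᵀP(A−BK) = [0.5582 0.1374; 0.1374 0.1017]
P' = Q + AᵀP(A−BK) = [6.8082 6.1374; 6.1374 9.1017]
tr(P') = 15.9099

-0.7027 -0.0147 -0.3268 -0.0428


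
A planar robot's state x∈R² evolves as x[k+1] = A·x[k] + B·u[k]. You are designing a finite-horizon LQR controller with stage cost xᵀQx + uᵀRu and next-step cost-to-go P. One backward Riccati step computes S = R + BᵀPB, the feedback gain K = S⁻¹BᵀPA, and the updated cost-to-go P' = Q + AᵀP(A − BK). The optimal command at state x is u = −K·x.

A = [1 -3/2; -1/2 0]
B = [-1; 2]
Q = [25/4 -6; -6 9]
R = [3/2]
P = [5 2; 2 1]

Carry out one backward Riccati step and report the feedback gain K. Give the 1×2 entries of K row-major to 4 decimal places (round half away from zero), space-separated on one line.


-0.4000 0.6000

BᵀP = [-1.0000 0.0000]
S = R + BᵀPB = [3/2] + [1.0000] = [2.5000]
BᵀPA = [-1.0000 1.5000]
K = S⁻¹·BᵀPA = [-0.4000 0.6000]
A−BK = [0.6000 -0.9000; 0.3000 -1.2000]
AᵀP(A−BK) = [2.8500 -5.4000; -5.4000 10.3500]
P' = Q + AᵀP(A−BK) = [9.1000 -11.4000; -11.4000 19.3500]
tr(P') = 28.4500


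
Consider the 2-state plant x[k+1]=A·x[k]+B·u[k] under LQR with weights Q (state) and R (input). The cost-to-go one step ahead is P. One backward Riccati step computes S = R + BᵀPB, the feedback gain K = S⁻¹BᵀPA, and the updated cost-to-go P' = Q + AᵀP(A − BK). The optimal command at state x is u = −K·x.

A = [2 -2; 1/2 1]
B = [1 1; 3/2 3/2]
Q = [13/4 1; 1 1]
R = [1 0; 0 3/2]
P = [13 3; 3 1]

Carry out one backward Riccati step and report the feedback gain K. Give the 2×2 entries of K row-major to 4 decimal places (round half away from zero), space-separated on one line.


BᵀP = [17.5000 4.5000; 17.5000 4.5000]
S = R + BᵀPB = [1 0; 0 3/2] + [24.2500 24.2500; 24.2500 24.2500] = [25.2500 24.2500; 24.2500 25.7500]
BᵀPA = [37.2500 -30.5000; 37.2500 -30.5000]
K = S⁻¹·BᵀPA = [0.8994 -0.7364; 0.5996 -0.4909]
A−BK = [0.5010 -0.7726; -1.7485 2.8410]
AᵀP(A−BK) = [2.4125 -2.7807; -2.7807 3.5654]
P' = Q + AᵀP(A−BK) = [5.6625 -1.7807; -1.7807 4.5654]
tr(P') = 10.2279

0.8994 -0.7364 0.5996 -0.4909


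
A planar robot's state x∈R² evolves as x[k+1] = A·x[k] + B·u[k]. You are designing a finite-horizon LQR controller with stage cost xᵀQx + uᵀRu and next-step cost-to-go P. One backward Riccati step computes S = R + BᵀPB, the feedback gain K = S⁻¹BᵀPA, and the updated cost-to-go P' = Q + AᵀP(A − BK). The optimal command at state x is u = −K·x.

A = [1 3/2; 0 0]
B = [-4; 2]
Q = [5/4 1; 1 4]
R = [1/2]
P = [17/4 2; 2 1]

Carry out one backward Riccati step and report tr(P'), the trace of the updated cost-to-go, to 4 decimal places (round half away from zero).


5.5008

BᵀP = [-13.0000 -6.0000]
S = R + BᵀPB = [1/2] + [40.0000] = [40.5000]
BᵀPA = [-13.0000 -19.5000]
K = S⁻¹·BᵀPA = [-0.3210 -0.4815]
A−BK = [-0.2840 -0.4259; 0.6420 0.9630]
AᵀP(A−BK) = [0.0772 0.1157; 0.1157 0.1736]
P' = Q + AᵀP(A−BK) = [1.3272 1.1157; 1.1157 4.1736]
tr(P') = 5.5008


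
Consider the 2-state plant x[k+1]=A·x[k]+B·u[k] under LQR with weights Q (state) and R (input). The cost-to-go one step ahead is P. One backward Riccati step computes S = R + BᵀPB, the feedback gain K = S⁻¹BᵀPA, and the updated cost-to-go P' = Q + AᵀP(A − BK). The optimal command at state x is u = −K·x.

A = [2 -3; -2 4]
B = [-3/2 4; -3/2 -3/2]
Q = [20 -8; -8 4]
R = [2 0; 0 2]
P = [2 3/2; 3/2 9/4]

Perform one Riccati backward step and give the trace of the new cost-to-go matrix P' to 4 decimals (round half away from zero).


BᵀP = [-5.2500 -5.6250; 5.7500 2.6250]
S = R + BᵀPB = [2 0; 0 2] + [16.3125 -12.5625; -12.5625 19.0625] = [18.3125 -12.5625; -12.5625 21.0625]
BᵀPA = [0.7500 -6.7500; 6.2500 -6.7500]
K = S⁻¹·BᵀPA = [0.4138 -0.9960; 0.5436 -0.9145]
A−BK = [0.4465 -0.8359; -0.5639 1.1343]
AᵀP(A−BK) = [1.2923 -2.5374; -2.5374 5.1044]
P' = Q + AᵀP(A−BK) = [21.2923 -10.5374; -10.5374 9.1044]
tr(P') = 30.3967

30.3967


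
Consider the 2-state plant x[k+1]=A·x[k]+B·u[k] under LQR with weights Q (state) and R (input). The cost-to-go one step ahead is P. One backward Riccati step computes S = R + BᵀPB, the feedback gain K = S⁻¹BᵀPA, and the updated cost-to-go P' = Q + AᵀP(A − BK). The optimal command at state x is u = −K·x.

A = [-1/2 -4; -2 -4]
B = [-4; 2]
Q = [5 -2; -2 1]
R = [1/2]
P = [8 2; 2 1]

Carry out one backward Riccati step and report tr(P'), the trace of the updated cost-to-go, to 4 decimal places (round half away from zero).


BᵀP = [-28.0000 -6.0000]
S = R + BᵀPB = [1/2] + [100.0000] = [100.5000]
BᵀPA = [26.0000 136.0000]
K = S⁻¹·BᵀPA = [0.2587 1.3532]
A−BK = [0.5348 1.4129; -2.5174 -6.7065]
AᵀP(A−BK) = [3.2736 8.8159; 8.8159 23.9602]
P' = Q + AᵀP(A−BK) = [8.2736 6.8159; 6.8159 24.9602]
tr(P') = 33.2338

33.2338


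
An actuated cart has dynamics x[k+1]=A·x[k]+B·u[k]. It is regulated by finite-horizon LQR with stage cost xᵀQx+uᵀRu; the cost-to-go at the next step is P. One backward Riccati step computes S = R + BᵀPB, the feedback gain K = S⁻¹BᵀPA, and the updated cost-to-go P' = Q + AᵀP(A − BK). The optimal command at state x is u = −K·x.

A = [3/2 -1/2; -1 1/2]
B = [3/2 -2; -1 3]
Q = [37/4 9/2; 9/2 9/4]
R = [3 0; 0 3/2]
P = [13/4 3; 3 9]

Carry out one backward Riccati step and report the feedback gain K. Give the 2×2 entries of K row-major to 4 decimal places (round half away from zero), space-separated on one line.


0.4352 -0.0952 -0.1637 0.1279

BᵀP = [1.8750 -4.5000; 2.5000 21.0000]
S = R + BᵀPB = [3 0; 0 3/2] + [7.3125 -17.2500; -17.2500 58.0000] = [10.3125 -17.2500; -17.2500 59.5000]
BᵀPA = [7.3125 -3.1875; -17.2500 9.2500]
K = S⁻¹·BᵀPA = [0.4352 -0.0952; -0.1637 0.1279]
A−BK = [0.5197 -0.1015; -0.0736 0.0212]
AᵀP(A−BK) = [1.3055 -0.2857; -0.2857 0.0763]
P' = Q + AᵀP(A−BK) = [10.5555 4.2143; 4.2143 2.3263]
tr(P') = 12.8819


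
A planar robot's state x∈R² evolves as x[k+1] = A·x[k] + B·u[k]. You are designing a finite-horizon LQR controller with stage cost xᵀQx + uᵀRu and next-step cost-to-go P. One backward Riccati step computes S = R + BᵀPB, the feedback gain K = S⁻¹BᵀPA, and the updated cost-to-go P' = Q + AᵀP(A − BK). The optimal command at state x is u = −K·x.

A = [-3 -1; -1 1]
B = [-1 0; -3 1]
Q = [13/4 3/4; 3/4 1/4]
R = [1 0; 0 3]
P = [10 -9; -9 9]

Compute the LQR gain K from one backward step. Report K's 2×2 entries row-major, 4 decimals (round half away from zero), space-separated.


BᵀP = [17.0000 -18.0000; -9.0000 9.0000]
S = R + BᵀPB = [1 0; 0 3] + [37.0000 -18.0000; -18.0000 9.0000] = [38.0000 -18.0000; -18.0000 12.0000]
BᵀPA = [-33.0000 -35.0000; 18.0000 18.0000]
K = S⁻¹·BᵀPA = [-0.5455 -0.7273; 0.6818 0.4091]
A−BK = [-3.5455 -1.7273; -3.3182 -1.5909]
AᵀP(A−BK) = [14.7273 7.6364; 7.6364 4.1818]
P' = Q + AᵀP(A−BK) = [17.9773 8.3864; 8.3864 4.4318]
tr(P') = 22.4091

-0.5455 -0.7273 0.6818 0.4091


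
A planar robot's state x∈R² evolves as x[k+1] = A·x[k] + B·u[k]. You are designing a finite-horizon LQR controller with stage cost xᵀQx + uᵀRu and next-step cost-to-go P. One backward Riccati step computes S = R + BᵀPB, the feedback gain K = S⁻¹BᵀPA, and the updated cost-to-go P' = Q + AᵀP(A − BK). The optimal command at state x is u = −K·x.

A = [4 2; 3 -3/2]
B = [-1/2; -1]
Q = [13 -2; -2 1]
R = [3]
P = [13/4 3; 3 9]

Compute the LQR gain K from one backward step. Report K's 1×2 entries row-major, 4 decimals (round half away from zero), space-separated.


BᵀP = [-4.6250 -10.5000]
S = R + BᵀPB = [3] + [12.8125] = [15.8125]
BᵀPA = [-50.0000 6.5000]
K = S⁻¹·BᵀPA = [-3.1621 0.4111]
A−BK = [2.4190 2.2055; -0.1621 -1.0889]
AᵀP(A−BK) = [46.8972 6.0534; 6.0534 12.5781]
P' = Q + AᵀP(A−BK) = [59.8972 4.0534; 4.0534 13.5781]
tr(P') = 73.4753

-3.1621 0.4111


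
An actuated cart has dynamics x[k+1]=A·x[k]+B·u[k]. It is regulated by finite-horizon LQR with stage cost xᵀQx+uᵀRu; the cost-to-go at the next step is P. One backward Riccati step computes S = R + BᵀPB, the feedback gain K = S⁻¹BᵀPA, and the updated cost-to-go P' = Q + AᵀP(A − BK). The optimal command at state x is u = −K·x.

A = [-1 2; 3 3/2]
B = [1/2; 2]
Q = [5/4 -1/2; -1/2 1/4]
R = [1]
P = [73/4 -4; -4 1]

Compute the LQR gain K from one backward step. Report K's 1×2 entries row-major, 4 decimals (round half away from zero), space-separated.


BᵀP = [1.1250 0.0000]
S = R + BᵀPB = [1] + [0.5625] = [1.5625]
BᵀPA = [-1.1250 2.2500]
K = S⁻¹·BᵀPA = [-0.7200 1.4400]
A−BK = [-0.6400 1.2800; 4.4400 -1.3800]
AᵀP(A−BK) = [50.4400 -48.3800; -48.3800 48.0100]
P' = Q + AᵀP(A−BK) = [51.6900 -48.8800; -48.8800 48.2600]
tr(P') = 99.9500

-0.7200 1.4400


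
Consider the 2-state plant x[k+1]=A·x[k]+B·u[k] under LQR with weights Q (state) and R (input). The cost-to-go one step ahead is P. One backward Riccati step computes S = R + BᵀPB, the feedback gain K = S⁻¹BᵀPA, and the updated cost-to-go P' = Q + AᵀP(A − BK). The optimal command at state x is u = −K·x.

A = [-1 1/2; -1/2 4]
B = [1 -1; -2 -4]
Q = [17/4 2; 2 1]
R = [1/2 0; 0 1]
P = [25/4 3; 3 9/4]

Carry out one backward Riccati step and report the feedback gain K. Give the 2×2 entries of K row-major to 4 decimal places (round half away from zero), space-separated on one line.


BᵀP = [0.2500 -1.5000; -18.2500 -12.0000]
S = R + BᵀPB = [1/2 0; 0 1] + [3.2500 5.7500; 5.7500 66.2500] = [3.7500 5.7500; 5.7500 67.2500]
BᵀPA = [0.5000 -5.8750; 24.2500 -57.1250]
K = S⁻¹·BᵀPA = [-0.4829 -0.3041; 0.4019 -0.8234]
A−BK = [-0.1152 -0.0194; 0.1418 0.0981]
AᵀP(A−BK) = [0.3083 -0.2544; -0.2544 0.7369]
P' = Q + AᵀP(A−BK) = [4.5583 1.7456; 1.7456 1.7369]
tr(P') = 6.2952

-0.4829 -0.3041 0.4019 -0.8234


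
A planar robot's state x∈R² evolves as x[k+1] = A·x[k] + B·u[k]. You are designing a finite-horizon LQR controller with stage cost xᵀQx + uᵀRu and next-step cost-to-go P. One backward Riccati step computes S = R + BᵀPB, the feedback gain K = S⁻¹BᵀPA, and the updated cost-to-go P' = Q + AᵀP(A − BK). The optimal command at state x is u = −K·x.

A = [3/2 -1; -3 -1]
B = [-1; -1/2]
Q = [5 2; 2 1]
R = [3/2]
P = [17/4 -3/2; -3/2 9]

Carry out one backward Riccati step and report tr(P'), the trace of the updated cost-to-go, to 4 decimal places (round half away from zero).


111.6490

BᵀP = [-3.5000 -3.0000]
S = R + BᵀPB = [3/2] + [5.0000] = [6.5000]
BᵀPA = [3.7500 6.5000]
K = S⁻¹·BᵀPA = [0.5769 1.0000]
A−BK = [2.0769 0.0000; -2.7115 -0.5000]
AᵀP(A−BK) = [101.8990 14.6250; 14.6250 3.7500]
P' = Q + AᵀP(A−BK) = [106.8990 16.6250; 16.6250 4.7500]
tr(P') = 111.6490


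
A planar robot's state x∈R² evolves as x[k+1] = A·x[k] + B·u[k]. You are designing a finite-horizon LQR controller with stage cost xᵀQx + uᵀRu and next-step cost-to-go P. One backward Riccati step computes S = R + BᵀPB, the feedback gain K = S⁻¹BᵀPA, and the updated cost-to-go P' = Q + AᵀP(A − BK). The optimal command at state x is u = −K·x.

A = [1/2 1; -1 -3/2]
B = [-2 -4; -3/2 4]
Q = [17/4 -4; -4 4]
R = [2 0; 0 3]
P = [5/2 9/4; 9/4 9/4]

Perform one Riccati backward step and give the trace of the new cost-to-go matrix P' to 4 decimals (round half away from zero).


BᵀP = [-8.3750 -7.8750; -1.0000 0.0000]
S = R + BᵀPB = [2 0; 0 3] + [28.5625 2.0000; 2.0000 4.0000] = [30.5625 2.0000; 2.0000 7.0000]
BᵀPA = [3.6875 3.4375; -0.5000 -1.0000]
K = S⁻¹·BᵀPA = [0.1277 0.1241; -0.1079 -0.1783]
A−BK = [0.3238 0.5350; -0.3767 -0.6005]
AᵀP(A−BK) = [0.1001 0.1406; 0.1406 0.2074]
P' = Q + AᵀP(A−BK) = [4.3501 -3.8594; -3.8594 4.2074]
tr(P') = 8.5575

8.5575


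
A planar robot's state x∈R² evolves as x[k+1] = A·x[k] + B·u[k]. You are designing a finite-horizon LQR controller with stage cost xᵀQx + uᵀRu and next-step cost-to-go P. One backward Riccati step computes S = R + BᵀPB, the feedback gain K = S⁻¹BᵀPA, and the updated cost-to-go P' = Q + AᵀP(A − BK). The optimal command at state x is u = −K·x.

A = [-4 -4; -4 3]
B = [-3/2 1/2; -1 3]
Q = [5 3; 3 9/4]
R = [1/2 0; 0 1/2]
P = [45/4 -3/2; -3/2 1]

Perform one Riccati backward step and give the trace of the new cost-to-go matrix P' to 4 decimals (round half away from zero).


17.9954

BᵀP = [-15.3750 1.2500; 1.1250 2.2500]
S = R + BᵀPB = [1/2 0; 0 1/2] + [21.8125 -3.9375; -3.9375 7.3125] = [22.3125 -3.9375; -3.9375 7.8125]
BᵀPA = [56.5000 65.2500; -13.5000 2.2500]
K = S⁻¹·BᵀPA = [2.4447 3.2656; -0.4959 1.9339]
A−BK = [-0.0850 -0.0685; -0.0677 0.4640]
AᵀP(A−BK) = [3.1799 3.5986; 3.5986 7.5655]
P' = Q + AᵀP(A−BK) = [8.1799 6.5986; 6.5986 9.8155]
tr(P') = 17.9954


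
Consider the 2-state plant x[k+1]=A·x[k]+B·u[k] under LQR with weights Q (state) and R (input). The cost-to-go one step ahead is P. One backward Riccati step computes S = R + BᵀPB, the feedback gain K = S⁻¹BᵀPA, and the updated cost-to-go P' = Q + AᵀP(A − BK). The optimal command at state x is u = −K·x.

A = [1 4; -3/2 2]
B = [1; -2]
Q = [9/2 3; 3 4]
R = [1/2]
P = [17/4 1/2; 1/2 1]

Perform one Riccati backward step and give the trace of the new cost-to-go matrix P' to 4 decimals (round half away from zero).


74.2037

BᵀP = [3.2500 -1.5000]
S = R + BᵀPB = [1/2] + [6.2500] = [6.7500]
BᵀPA = [5.5000 10.0000]
K = S⁻¹·BᵀPA = [0.8148 1.4815]
A−BK = [0.1852 2.5185; 0.1296 4.9630]
AᵀP(A−BK) = [0.5185 3.8519; 3.8519 65.1852]
P' = Q + AᵀP(A−BK) = [5.0185 6.8519; 6.8519 69.1852]
tr(P') = 74.2037


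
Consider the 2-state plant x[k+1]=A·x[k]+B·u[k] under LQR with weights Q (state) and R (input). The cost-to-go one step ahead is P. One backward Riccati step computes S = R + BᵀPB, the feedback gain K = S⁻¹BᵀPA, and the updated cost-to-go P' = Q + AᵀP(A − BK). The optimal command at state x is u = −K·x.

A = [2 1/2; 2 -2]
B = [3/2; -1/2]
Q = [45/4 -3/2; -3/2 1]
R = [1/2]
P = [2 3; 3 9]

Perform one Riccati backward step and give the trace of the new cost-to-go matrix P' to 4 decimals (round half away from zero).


107.2727

BᵀP = [1.5000 0.0000]
S = R + BᵀPB = [1/2] + [2.2500] = [2.7500]
BᵀPA = [3.0000 0.7500]
K = S⁻¹·BᵀPA = [1.0909 0.2727]
A−BK = [0.3636 0.0909; 2.5455 -1.8636]
AᵀP(A−BK) = [64.7273 -43.8182; -43.8182 30.2955]
P' = Q + AᵀP(A−BK) = [75.9773 -45.3182; -45.3182 31.2955]
tr(P') = 107.2727


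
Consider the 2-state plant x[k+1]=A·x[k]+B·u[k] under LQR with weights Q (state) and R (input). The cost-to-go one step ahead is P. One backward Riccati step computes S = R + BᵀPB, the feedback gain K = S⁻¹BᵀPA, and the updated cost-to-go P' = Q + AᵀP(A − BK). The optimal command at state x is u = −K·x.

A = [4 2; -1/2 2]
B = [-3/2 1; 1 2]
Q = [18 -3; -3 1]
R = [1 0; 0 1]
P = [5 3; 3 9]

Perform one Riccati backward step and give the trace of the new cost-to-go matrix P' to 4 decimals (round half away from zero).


BᵀP = [-4.5000 4.5000; 11.0000 21.0000]
S = R + BᵀPB = [1 0; 0 1] + [11.2500 4.5000; 4.5000 53.0000] = [12.2500 4.5000; 4.5000 54.0000]
BᵀPA = [-20.2500 0.0000; 33.5000 64.0000]
K = S⁻¹·BᵀPA = [-1.9404 -0.4491; 0.7821 1.2226]
A−BK = [0.3074 0.1037; -0.1238 0.0039]
AᵀP(A−BK) = [4.7587 1.9478; 1.9478 1.7528]
P' = Q + AᵀP(A−BK) = [22.7587 -1.0522; -1.0522 2.7528]
tr(P') = 25.5115

25.5115


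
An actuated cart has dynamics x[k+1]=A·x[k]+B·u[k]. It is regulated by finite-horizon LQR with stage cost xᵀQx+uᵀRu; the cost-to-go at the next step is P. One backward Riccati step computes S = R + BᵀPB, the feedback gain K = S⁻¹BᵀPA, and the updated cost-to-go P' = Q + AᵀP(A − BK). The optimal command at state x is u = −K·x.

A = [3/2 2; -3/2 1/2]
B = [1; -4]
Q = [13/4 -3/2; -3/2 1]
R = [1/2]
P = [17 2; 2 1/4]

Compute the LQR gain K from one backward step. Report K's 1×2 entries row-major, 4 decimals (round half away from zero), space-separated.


BᵀP = [9.0000 1.0000]
S = R + BᵀPB = [1/2] + [5.0000] = [5.5000]
BᵀPA = [12.0000 18.5000]
K = S⁻¹·BᵀPA = [2.1818 3.3636]
A−BK = [-0.6818 -1.3636; 7.2273 13.9545]
AᵀP(A−BK) = [3.6307 5.9489; 5.9489 9.8352]
P' = Q + AᵀP(A−BK) = [6.8807 4.4489; 4.4489 10.8352]
tr(P') = 17.7159

2.1818 3.3636


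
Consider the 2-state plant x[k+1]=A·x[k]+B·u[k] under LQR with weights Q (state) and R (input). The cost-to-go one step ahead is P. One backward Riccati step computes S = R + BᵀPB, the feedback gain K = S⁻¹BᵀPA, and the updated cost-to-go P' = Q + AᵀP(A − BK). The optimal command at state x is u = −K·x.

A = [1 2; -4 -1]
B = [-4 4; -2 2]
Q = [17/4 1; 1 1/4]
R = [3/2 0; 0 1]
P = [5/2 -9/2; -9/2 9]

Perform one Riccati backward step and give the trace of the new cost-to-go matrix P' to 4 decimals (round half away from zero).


222.9130

BᵀP = [-1.0000 0.0000; 1.0000 0.0000]
S = R + BᵀPB = [3/2 0; 0 1] + [4.0000 -4.0000; -4.0000 4.0000] = [5.5000 -4.0000; -4.0000 5.0000]
BᵀPA = [-1.0000 -2.0000; 1.0000 2.0000]
K = S⁻¹·BᵀPA = [-0.0870 -0.1739; 0.1304 0.2609]
A−BK = [0.1304 0.2609; -4.4348 -1.8696]
AᵀP(A−BK) = [182.2826 81.0652; 81.0652 36.1304]
P' = Q + AᵀP(A−BK) = [186.5326 82.0652; 82.0652 36.3804]
tr(P') = 222.9130


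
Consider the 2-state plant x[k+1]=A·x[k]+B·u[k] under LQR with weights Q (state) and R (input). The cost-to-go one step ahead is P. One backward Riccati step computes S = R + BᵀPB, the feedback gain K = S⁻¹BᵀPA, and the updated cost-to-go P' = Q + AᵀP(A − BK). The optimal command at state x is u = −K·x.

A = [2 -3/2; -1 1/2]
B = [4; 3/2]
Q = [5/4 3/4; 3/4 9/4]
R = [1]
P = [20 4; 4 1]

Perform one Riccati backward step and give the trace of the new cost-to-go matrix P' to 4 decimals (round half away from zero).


4.5034

BᵀP = [86.0000 17.5000]
S = R + BᵀPB = [1] + [370.2500] = [371.2500]
BᵀPA = [154.5000 -120.2500]
K = S⁻¹·BᵀPA = [0.4162 -0.3239]
A−BK = [0.3354 -0.2044; -1.6242 0.9859]
AᵀP(A−BK) = [0.7030 -0.4566; -0.4566 0.3003]
P' = Q + AᵀP(A−BK) = [1.9530 0.2934; 0.2934 2.5503]
tr(P') = 4.5034


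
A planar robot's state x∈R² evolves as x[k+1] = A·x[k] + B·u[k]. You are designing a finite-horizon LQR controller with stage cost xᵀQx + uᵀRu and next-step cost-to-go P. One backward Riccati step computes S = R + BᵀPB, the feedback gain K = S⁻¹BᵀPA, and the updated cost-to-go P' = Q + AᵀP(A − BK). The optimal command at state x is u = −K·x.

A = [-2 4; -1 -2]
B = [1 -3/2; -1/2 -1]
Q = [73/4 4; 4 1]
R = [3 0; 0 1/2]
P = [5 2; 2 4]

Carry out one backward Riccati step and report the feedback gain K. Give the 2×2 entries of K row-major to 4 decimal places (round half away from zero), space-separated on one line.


-0.1548 1.7548 1.1527 -0.6194

BᵀP = [4.0000 0.0000; -9.5000 -7.0000]
S = R + BᵀPB = [3 0; 0 1/2] + [4.0000 -6.0000; -6.0000 21.2500] = [7.0000 -6.0000; -6.0000 21.7500]
BᵀPA = [-8.0000 16.0000; 26.0000 -24.0000]
K = S⁻¹·BᵀPA = [-0.1548 1.7548; 1.1527 -0.6194]
A−BK = [-0.1161 1.3161; 0.0753 -1.7419]
AᵀP(A−BK) = [0.7914 -1.8581; -1.8581 21.0581]
P' = Q + AᵀP(A−BK) = [19.0414 2.1419; 2.1419 22.0581]
tr(P') = 41.0995


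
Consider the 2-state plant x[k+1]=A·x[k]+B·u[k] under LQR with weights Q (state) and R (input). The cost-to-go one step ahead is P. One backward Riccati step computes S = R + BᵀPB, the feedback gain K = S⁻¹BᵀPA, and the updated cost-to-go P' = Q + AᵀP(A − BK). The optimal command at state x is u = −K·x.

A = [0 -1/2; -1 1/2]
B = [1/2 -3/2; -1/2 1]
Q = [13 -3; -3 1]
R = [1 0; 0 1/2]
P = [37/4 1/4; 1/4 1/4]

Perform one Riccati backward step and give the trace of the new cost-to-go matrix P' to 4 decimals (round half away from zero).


14.3050

BᵀP = [4.5000 0.0000; -13.6250 -0.1250]
S = R + BᵀPB = [1 0; 0 1/2] + [2.2500 -6.7500; -6.7500 20.3125] = [3.2500 -6.7500; -6.7500 20.8125]
BᵀPA = [0.0000 -2.2500; 0.1250 6.7500]
K = S⁻¹·BᵀPA = [0.0382 -0.0573; 0.0184 0.3057]
A−BK = [0.0085 -0.0127; -0.9993 0.1656]
AᵀP(A−BK) = [0.2477 -0.0382; -0.0382 0.0573]
P' = Q + AᵀP(A−BK) = [13.2477 -3.0382; -3.0382 1.0573]
tr(P') = 14.3050


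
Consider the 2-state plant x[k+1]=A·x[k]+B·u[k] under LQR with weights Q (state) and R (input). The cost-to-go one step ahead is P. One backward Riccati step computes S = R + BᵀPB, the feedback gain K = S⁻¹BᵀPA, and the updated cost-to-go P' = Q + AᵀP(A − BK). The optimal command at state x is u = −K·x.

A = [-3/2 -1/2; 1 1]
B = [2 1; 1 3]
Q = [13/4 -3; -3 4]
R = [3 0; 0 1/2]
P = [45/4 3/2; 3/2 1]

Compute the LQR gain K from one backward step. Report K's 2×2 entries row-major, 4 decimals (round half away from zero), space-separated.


BᵀP = [24.0000 4.0000; 15.7500 4.5000]
S = R + BᵀPB = [3 0; 0 1/2] + [52.0000 36.0000; 36.0000 29.2500] = [55.0000 36.0000; 36.0000 29.7500]
BᵀPA = [-32.0000 -8.0000; -19.1250 -3.3750]
K = S⁻¹·BᵀPA = [-0.7744 -0.3424; 0.2943 0.3009]
A−BK = [-0.2454 -0.1161; 0.8916 0.4398]
AᵀP(A−BK) = [2.6586 1.2352; 1.2352 0.5888]
P' = Q + AᵀP(A−BK) = [5.9086 -1.7648; -1.7648 4.5888]
tr(P') = 10.4974

-0.7744 -0.3424 0.2943 0.3009


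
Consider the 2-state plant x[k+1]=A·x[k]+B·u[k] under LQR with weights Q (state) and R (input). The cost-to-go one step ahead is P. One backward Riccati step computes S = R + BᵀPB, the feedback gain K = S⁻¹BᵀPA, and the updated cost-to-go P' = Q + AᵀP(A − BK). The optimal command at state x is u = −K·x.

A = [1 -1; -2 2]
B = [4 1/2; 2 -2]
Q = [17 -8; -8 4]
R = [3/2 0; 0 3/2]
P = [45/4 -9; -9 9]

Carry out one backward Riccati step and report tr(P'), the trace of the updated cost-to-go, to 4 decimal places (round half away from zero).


BᵀP = [27.0000 -18.0000; 23.6250 -22.5000]
S = R + BᵀPB = [3/2 0; 0 3/2] + [72.0000 49.5000; 49.5000 56.8125] = [73.5000 49.5000; 49.5000 58.3125]
BᵀPA = [63.0000 -63.0000; 68.6250 -68.6250]
K = S⁻¹·BᵀPA = [0.1508 -0.1508; 1.0489 -1.0489]
A−BK = [-0.1275 0.1275; -0.2038 0.2038]
AᵀP(A−BK) = [1.7732 -1.7732; -1.7732 1.7732]
P' = Q + AᵀP(A−BK) = [18.7732 -9.7732; -9.7732 5.7732]
tr(P') = 24.5465

24.5465


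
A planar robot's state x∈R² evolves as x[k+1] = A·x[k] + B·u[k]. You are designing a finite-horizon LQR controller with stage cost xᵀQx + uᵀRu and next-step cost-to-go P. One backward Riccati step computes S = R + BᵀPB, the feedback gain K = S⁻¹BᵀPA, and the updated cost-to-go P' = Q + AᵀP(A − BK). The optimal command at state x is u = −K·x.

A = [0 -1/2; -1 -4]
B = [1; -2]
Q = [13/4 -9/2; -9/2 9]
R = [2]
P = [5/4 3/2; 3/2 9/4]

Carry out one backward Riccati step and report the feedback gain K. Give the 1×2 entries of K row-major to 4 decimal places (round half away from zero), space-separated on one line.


0.4800 2.0600

BᵀP = [-1.7500 -3.0000]
S = R + BᵀPB = [2] + [4.2500] = [6.2500]
BᵀPA = [3.0000 12.8750]
K = S⁻¹·BᵀPA = [0.4800 2.0600]
A−BK = [-0.4800 -2.5600; -0.0400 0.1200]
AᵀP(A−BK) = [0.8100 3.5700; 3.5700 15.7900]
P' = Q + AᵀP(A−BK) = [4.0600 -0.9300; -0.9300 24.7900]
tr(P') = 28.8500


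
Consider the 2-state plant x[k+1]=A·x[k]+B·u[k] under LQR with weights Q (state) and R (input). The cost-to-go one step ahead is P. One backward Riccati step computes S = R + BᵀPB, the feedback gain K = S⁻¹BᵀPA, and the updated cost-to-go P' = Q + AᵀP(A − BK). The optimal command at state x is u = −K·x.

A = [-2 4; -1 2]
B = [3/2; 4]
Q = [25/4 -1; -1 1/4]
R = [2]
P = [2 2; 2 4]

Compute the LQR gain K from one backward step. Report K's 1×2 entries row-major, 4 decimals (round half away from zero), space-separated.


-0.4339 0.8677

BᵀP = [11.0000 19.0000]
S = R + BᵀPB = [2] + [92.5000] = [94.5000]
BᵀPA = [-41.0000 82.0000]
K = S⁻¹·BᵀPA = [-0.4339 0.8677]
A−BK = [-1.3492 2.6984; 0.7354 -1.4709]
AᵀP(A−BK) = [2.2116 -4.4233; -4.4233 8.8466]
P' = Q + AᵀP(A−BK) = [8.4616 -5.4233; -5.4233 9.0966]
tr(P') = 17.5582


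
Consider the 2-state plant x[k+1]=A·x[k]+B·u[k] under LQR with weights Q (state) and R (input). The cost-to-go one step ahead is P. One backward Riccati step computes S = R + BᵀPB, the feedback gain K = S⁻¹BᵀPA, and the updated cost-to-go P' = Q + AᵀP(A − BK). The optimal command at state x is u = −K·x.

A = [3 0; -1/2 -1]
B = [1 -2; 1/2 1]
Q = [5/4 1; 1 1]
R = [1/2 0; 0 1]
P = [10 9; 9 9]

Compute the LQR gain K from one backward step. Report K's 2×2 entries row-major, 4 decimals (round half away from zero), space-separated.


BᵀP = [14.5000 13.5000; -11.0000 -9.0000]
S = R + BᵀPB = [1/2 0; 0 1] + [21.2500 -15.5000; -15.5000 13.0000] = [21.7500 -15.5000; -15.5000 14.0000]
BᵀPA = [36.7500 -13.5000; -28.5000 9.0000]
K = S⁻¹·BᵀPA = [1.1323 -0.7704; -0.7821 -0.2101]
A−BK = [0.3035 0.3502; -0.2840 -0.4047]
AᵀP(A−BK) = [1.3482 -0.1751; -0.1751 0.4903]
P' = Q + AᵀP(A−BK) = [2.5982 0.8249; 0.8249 1.4903]
tr(P') = 4.0885

1.1323 -0.7704 -0.7821 -0.2101


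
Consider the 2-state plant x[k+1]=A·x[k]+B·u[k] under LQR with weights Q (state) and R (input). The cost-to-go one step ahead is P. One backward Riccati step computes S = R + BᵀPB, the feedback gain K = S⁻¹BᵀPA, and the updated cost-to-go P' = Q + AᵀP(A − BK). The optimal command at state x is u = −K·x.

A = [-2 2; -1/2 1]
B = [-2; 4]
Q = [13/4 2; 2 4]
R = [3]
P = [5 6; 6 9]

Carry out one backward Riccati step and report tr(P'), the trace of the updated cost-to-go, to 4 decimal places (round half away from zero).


33.8803

BᵀP = [14.0000 24.0000]
S = R + BᵀPB = [3] + [68.0000] = [71.0000]
BᵀPA = [-40.0000 52.0000]
K = S⁻¹·BᵀPA = [-0.5634 0.7324]
A−BK = [-3.1268 3.4648; 1.7535 -1.9296]
AᵀP(A−BK) = [11.7148 -13.2042; -13.2042 14.9155]
P' = Q + AᵀP(A−BK) = [14.9648 -11.2042; -11.2042 18.9155]
tr(P') = 33.8803


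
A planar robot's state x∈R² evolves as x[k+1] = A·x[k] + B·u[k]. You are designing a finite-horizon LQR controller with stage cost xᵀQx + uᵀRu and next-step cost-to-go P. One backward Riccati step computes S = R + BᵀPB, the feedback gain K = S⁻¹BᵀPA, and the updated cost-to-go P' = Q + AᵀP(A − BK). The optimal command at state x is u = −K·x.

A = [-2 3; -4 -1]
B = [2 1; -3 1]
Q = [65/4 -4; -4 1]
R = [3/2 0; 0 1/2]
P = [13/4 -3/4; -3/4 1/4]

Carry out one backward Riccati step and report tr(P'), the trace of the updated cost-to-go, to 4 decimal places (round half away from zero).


BᵀP = [8.7500 -2.2500; 2.5000 -0.5000]
S = R + BᵀPB = [3/2 0; 0 1/2] + [24.2500 6.5000; 6.5000 2.0000] = [25.7500 6.5000; 6.5000 2.5000]
BᵀPA = [-8.5000 28.5000; -3.0000 8.0000]
K = S⁻¹·BᵀPA = [-0.0791 0.8701; -0.9944 0.9379]
A−BK = [-0.8475 0.3220; -3.2429 0.6723]
AᵀP(A−BK) = [1.3446 -0.7910; -0.7910 1.7006]
P' = Q + AᵀP(A−BK) = [17.5946 -4.7910; -4.7910 2.7006]
tr(P') = 20.2952

20.2952


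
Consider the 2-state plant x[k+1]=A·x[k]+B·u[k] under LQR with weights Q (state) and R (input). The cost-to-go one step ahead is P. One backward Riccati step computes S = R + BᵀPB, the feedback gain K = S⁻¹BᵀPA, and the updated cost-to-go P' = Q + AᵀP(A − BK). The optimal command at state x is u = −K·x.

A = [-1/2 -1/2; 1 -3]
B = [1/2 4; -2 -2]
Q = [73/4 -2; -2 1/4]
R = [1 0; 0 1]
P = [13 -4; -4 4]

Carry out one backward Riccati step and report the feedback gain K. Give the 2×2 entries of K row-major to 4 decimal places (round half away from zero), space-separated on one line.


BᵀP = [14.5000 -10.0000; 60.0000 -24.0000]
S = R + BᵀPB = [1 0; 0 1] + [27.2500 78.0000; 78.0000 288.0000] = [28.2500 78.0000; 78.0000 289.0000]
BᵀPA = [-17.2500 22.7500; -54.0000 42.0000]
K = S⁻¹·BᵀPA = [-0.3717 1.5857; -0.0865 -0.2827]
A−BK = [0.0320 -0.1622; 0.0835 -0.3938]
AᵀP(A−BK) = [0.1655 -0.6594; -0.6594 3.0459]
P' = Q + AᵀP(A−BK) = [18.4155 -2.6594; -2.6594 3.2959]
tr(P') = 21.7114

-0.3717 1.5857 -0.0865 -0.2827


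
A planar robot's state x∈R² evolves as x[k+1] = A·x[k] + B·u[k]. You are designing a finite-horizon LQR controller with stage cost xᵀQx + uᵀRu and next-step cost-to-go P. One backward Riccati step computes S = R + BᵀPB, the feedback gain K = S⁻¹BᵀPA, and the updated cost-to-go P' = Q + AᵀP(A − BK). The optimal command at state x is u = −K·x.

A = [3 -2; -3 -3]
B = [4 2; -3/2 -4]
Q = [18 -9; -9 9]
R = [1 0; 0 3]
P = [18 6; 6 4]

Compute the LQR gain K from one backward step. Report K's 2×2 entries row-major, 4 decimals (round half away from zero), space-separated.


BᵀP = [63.0000 18.0000; 12.0000 -4.0000]
S = R + BᵀPB = [1 0; 0 3] + [225.0000 54.0000; 54.0000 40.0000] = [226.0000 54.0000; 54.0000 43.0000]
BᵀPA = [135.0000 -180.0000; 48.0000 -12.0000]
K = S⁻¹·BᵀPA = [0.4724 -1.0426; 0.5231 1.0303]
A−BK = [0.0644 0.1100; -0.1991 -0.4428]
AᵀP(A−BK) = [1.1233 1.3020; 1.3020 4.6892]
P' = Q + AᵀP(A−BK) = [19.1233 -7.6980; -7.6980 13.6892]
tr(P') = 32.8126

0.4724 -1.0426 0.5231 1.0303


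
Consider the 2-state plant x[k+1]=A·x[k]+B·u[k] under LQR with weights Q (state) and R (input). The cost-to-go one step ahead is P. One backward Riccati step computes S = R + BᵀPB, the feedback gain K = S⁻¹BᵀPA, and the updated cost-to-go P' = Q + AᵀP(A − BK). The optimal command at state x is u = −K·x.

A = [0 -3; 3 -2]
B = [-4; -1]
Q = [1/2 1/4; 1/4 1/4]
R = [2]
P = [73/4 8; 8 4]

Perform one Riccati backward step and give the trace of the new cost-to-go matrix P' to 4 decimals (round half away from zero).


BᵀP = [-81.0000 -36.0000]
S = R + BᵀPB = [2] + [360.0000] = [362.0000]
BᵀPA = [-108.0000 315.0000]
K = S⁻¹·BᵀPA = [-0.2983 0.8702]
A−BK = [-1.1934 0.4807; 2.7017 -1.1298]
AᵀP(A−BK) = [3.7790 -2.0221; -2.0221 2.1478]
P' = Q + AᵀP(A−BK) = [4.2790 -1.7721; -1.7721 2.3978]
tr(P') = 6.6768

6.6768


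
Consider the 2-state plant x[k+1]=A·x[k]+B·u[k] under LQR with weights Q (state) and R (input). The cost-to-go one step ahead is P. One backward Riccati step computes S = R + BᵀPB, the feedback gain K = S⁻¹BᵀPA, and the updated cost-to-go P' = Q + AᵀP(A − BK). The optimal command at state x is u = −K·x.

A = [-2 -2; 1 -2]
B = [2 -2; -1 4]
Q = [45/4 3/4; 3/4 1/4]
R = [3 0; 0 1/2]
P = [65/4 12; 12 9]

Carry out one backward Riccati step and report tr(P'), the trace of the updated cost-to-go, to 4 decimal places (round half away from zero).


BᵀP = [20.5000 15.0000; 15.5000 12.0000]
S = R + BᵀPB = [3 0; 0 1/2] + [26.0000 19.0000; 19.0000 17.0000] = [29.0000 19.0000; 19.0000 17.5000]
BᵀPA = [-26.0000 -71.0000; -19.0000 -55.0000]
K = S⁻¹·BᵀPA = [-0.6416 -1.3481; -0.3891 -1.6792]
A−BK = [-1.4949 -2.6621; 1.9147 3.3686]
AᵀP(A−BK) = [1.9249 4.0444; 4.0444 8.9283]
P' = Q + AᵀP(A−BK) = [13.1749 4.7944; 4.7944 9.1783]
tr(P') = 22.3532

22.3532


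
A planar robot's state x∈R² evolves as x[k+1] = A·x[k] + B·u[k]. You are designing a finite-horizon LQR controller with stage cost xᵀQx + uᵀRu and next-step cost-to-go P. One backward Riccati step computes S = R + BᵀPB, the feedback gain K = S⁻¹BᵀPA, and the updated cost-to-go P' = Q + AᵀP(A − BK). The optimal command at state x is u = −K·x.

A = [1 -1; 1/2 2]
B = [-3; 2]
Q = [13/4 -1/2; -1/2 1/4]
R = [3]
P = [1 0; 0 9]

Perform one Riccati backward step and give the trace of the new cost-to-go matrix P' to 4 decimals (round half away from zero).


BᵀP = [-3.0000 18.0000]
S = R + BᵀPB = [3] + [45.0000] = [48.0000]
BᵀPA = [6.0000 39.0000]
K = S⁻¹·BᵀPA = [0.1250 0.8125]
A−BK = [1.3750 1.4375; 0.2500 0.3750]
AᵀP(A−BK) = [2.5000 3.1250; 3.1250 5.3125]
P' = Q + AᵀP(A−BK) = [5.7500 2.6250; 2.6250 5.5625]
tr(P') = 11.3125

11.3125


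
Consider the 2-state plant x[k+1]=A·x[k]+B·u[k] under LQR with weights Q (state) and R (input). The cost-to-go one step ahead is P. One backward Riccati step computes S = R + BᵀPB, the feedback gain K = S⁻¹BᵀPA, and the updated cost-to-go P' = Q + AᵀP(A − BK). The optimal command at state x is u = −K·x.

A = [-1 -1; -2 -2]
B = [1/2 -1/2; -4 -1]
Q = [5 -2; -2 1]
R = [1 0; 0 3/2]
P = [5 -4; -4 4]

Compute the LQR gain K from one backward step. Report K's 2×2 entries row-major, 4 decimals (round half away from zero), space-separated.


BᵀP = [18.5000 -18.0000; 1.5000 -2.0000]
S = R + BᵀPB = [1 0; 0 3/2] + [81.2500 8.7500; 8.7500 1.2500] = [82.2500 8.7500; 8.7500 2.7500]
BᵀPA = [17.5000 17.5000; 2.5000 2.5000]
K = S⁻¹·BᵀPA = [0.1754 0.1754; 0.3509 0.3509]
A−BK = [-0.9123 -0.9123; -0.9474 -0.9474]
AᵀP(A−BK) = [1.0526 1.0526; 1.0526 1.0526]
P' = Q + AᵀP(A−BK) = [6.0526 -0.9474; -0.9474 2.0526]
tr(P') = 8.1053

0.1754 0.1754 0.3509 0.3509


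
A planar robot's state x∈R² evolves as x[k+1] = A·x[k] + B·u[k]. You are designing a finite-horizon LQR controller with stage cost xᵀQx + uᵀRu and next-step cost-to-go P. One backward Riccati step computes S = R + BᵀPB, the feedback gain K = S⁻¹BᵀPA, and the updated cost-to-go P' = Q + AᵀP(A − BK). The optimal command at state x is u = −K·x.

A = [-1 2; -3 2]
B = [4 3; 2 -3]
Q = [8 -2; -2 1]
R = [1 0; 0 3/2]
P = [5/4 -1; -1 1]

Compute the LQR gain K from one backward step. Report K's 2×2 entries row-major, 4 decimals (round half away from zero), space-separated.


-0.3729 0.4294 0.4237 -0.1243

BᵀP = [3.0000 -2.0000; 6.7500 -6.0000]
S = R + BᵀPB = [1 0; 0 3/2] + [8.0000 15.0000; 15.0000 38.2500] = [9.0000 15.0000; 15.0000 39.7500]
BᵀPA = [3.0000 2.0000; 11.2500 1.5000]
K = S⁻¹·BᵀPA = [-0.3729 0.4294; 0.4237 -0.1243]
A−BK = [-0.7797 0.6554; -0.9831 0.7684]
AᵀP(A−BK) = [0.6017 -0.3898; -0.3898 0.3277]
P' = Q + AᵀP(A−BK) = [8.6017 -2.3898; -2.3898 1.3277]
tr(P') = 9.9294


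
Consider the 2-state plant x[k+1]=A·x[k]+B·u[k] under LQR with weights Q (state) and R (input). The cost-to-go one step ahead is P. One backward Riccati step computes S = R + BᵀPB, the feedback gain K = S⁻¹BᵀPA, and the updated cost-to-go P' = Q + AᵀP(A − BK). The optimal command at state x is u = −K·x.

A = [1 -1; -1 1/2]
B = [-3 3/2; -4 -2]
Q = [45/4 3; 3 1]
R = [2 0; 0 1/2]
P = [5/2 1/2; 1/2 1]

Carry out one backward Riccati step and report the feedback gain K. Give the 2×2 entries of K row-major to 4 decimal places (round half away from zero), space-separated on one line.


-0.0426 0.1021 0.5420 -0.4271

BᵀP = [-9.5000 -5.5000; 2.7500 -1.2500]
S = R + BᵀPB = [2 0; 0 1/2] + [50.5000 -3.2500; -3.2500 6.6250] = [52.5000 -3.2500; -3.2500 7.1250]
BᵀPA = [-4.0000 6.7500; 4.0000 -3.3750]
K = S⁻¹·BᵀPA = [-0.0426 0.1021; 0.5420 -0.4271]
A−BK = [0.0591 -0.0530; -0.0867 0.0543]
AᵀP(A−BK) = [0.1616 -0.1331; -0.1331 0.1192]
P' = Q + AᵀP(A−BK) = [11.4116 2.8669; 2.8669 1.1192]
tr(P') = 12.5308


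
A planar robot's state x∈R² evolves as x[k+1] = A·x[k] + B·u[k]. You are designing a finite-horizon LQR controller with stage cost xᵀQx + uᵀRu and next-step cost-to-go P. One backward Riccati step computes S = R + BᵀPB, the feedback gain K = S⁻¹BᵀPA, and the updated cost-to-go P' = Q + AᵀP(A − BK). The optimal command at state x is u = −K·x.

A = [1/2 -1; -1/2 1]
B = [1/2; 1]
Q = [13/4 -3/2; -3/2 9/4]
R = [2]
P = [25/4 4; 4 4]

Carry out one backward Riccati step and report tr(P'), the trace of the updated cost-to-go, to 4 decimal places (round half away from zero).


BᵀP = [7.1250 6.0000]
S = R + BᵀPB = [2] + [9.5625] = [11.5625]
BᵀPA = [0.5625 -1.1250]
K = S⁻¹·BᵀPA = [0.0486 -0.0973]
A−BK = [0.4757 -0.9514; -0.5486 1.0973]
AᵀP(A−BK) = [0.5351 -1.0703; -1.0703 2.1405]
P' = Q + AᵀP(A−BK) = [3.7851 -2.5703; -2.5703 4.3905]
tr(P') = 8.1757

8.1757


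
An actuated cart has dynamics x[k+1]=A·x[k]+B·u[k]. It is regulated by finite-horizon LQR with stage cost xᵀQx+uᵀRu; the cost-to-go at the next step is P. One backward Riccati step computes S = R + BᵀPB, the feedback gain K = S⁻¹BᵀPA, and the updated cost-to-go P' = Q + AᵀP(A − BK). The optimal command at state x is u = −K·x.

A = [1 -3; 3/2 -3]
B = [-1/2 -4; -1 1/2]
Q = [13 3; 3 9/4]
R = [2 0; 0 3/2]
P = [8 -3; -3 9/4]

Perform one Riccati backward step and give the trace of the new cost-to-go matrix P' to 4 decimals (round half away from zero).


BᵀP = [-1.0000 -0.7500; -33.5000 13.1250]
S = R + BᵀPB = [2 0; 0 3/2] + [1.2500 3.6250; 3.6250 140.5625] = [3.2500 3.6250; 3.6250 142.0625]
BᵀPA = [-2.1250 5.2500; -13.8125 61.1250]
K = S⁻¹·BᵀPA = [-0.5614 1.1687; -0.0829 0.4004]
A−BK = [0.3877 -0.8138; 0.9801 -2.0315]
AᵀP(A−BK) = [1.7245 -3.6103; -3.6103 7.6369]
P' = Q + AᵀP(A−BK) = [14.7245 -0.6103; -0.6103 9.8869]
tr(P') = 24.6114

24.6114


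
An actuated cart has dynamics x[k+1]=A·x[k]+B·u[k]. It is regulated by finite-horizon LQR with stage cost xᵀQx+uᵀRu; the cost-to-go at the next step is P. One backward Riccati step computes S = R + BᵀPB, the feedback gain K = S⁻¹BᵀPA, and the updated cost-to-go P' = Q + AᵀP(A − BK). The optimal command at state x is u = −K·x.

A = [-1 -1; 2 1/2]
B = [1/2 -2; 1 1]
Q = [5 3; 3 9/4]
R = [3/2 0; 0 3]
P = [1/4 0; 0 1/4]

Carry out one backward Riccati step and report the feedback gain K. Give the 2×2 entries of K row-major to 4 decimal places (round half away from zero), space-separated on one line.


BᵀP = [0.1250 0.2500; -0.5000 0.2500]
S = R + BᵀPB = [3/2 0; 0 3] + [0.3125 0.0000; 0.0000 1.2500] = [1.8125 0.0000; 0.0000 4.2500]
BᵀPA = [0.3750 0.0000; 1.0000 0.6250]
K = S⁻¹·BᵀPA = [0.2069 0.0000; 0.2353 0.1471]
A−BK = [-0.6329 -0.7059; 1.5578 0.3529]
AᵀP(A−BK) = [0.9371 0.3529; 0.3529 0.2206]
P' = Q + AᵀP(A−BK) = [5.9371 3.3529; 3.3529 2.4706]
tr(P') = 8.4077

0.2069 0.0000 0.2353 0.1471


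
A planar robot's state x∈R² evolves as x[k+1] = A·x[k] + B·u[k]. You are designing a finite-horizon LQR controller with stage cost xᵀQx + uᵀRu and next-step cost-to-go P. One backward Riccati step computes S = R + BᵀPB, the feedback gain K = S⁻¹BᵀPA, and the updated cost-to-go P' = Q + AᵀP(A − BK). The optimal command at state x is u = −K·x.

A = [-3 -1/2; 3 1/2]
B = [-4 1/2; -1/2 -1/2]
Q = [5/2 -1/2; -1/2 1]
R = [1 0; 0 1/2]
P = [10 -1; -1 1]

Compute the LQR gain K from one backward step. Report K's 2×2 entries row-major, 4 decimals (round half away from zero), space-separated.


BᵀP = [-39.5000 3.5000; 5.5000 -1.0000]
S = R + BᵀPB = [1 0; 0 1/2] + [156.2500 -21.5000; -21.5000 3.2500] = [157.2500 -21.5000; -21.5000 3.7500]
BᵀPA = [129.0000 21.5000; -19.5000 -3.2500]
K = S⁻¹·BᵀPA = [0.5061 0.0844; -2.2982 -0.3830]
A−BK = [0.1736 0.0289; 2.1040 0.3507]
AᵀP(A−BK) = [6.8946 1.1491; 1.1491 0.1915]
P' = Q + AᵀP(A−BK) = [9.3946 0.6491; 0.6491 1.1915]
tr(P') = 10.5861

0.5061 0.0844 -2.2982 -0.3830


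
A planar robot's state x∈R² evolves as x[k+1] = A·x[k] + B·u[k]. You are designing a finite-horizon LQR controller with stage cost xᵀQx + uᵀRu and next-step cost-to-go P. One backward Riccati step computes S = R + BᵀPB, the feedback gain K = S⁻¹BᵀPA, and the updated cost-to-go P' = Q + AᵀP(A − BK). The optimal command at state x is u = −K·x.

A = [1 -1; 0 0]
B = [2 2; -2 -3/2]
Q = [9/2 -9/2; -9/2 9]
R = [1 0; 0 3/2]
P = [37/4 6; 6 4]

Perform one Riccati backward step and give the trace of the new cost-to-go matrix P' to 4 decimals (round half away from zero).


15.7125

BᵀP = [6.5000 4.0000; 9.5000 6.0000]
S = R + BᵀPB = [1 0; 0 3/2] + [5.0000 7.0000; 7.0000 10.0000] = [6.0000 7.0000; 7.0000 11.5000]
BᵀPA = [6.5000 -6.5000; 9.5000 -9.5000]
K = S⁻¹·BᵀPA = [0.4125 -0.4125; 0.5750 -0.5750]
A−BK = [-0.9750 0.9750; 1.6875 -1.6875]
AᵀP(A−BK) = [1.1063 -1.1063; -1.1063 1.1063]
P' = Q + AᵀP(A−BK) = [5.6063 -5.6063; -5.6063 10.1063]
tr(P') = 15.7125
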